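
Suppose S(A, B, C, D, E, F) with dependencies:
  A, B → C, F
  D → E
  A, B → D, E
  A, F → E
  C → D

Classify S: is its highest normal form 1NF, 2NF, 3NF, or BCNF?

2NF

Candidate key: {A, B}. Prime attributes: {A, B}.
For D → E we have {D}⁺ = {D, E}; {D} is not a superkey, so BCNF fails.
D → E determines the non-prime attribute {E} from a non-superkey — 3NF is violated.
No non-prime attribute depends on a proper subset of any candidate key, so 2NF holds.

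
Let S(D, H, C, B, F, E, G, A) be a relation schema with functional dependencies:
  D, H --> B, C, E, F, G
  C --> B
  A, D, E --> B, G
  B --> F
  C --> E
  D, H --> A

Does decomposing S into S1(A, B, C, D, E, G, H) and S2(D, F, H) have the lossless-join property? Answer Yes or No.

Common attributes: {D, H}; their closure is {A, B, C, D, E, F, G, H}.
This includes all of S1, so the common attributes are a superkey of S1 — the join is lossless.

Yes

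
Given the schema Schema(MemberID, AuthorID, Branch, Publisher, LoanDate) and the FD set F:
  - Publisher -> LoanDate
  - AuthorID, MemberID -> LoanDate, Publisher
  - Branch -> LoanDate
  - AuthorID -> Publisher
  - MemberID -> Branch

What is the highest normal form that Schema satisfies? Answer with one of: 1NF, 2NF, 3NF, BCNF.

1NF

Candidate key: {AuthorID, MemberID}. Prime attributes: {AuthorID, MemberID}.
Publisher -> LoanDate breaks BCNF: {Publisher}⁺ = {LoanDate, Publisher}, so {Publisher} is not a superkey.
Because {LoanDate} is non-prime and the left side of Publisher -> LoanDate is not a superkey, the relation is not in 3NF.
Since {AuthorID} ⊂ {AuthorID, MemberID} and {AuthorID}⁺ ⊇ {LoanDate, Publisher} with {LoanDate, Publisher} non-prime, there is a partial dependency; 2NF fails.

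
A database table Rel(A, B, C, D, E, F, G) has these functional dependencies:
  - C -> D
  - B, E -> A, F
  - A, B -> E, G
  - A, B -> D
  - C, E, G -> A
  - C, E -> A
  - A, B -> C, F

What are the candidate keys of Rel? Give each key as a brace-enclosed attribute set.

{B} never appears on the right of any FD, so every key must include it.
Closure of {A, B} is {A, B, C, D, E, F, G}, the whole schema; {A, B} is a candidate key.
Closure of {B, E} is {A, B, C, D, E, F, G}, the whole schema; {B, E} is a candidate key.
No proper subset of any of these is a key, and no other minimal superkey exists.

{A, B}, {B, E}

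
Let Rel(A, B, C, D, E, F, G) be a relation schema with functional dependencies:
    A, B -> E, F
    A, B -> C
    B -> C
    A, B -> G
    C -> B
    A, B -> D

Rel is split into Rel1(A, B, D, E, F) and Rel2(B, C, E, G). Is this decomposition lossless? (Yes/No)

The shared attributes are {B, E} and {B, E}⁺ = {B, C, E}.
Neither Rel1 nor Rel2 is contained in that closure, so the decomposition is lossy.

No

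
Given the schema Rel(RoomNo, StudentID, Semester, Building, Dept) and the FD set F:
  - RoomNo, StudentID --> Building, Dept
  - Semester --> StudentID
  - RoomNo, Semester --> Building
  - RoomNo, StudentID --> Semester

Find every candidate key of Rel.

No FD produces {RoomNo}, so it must be in every candidate key.
Closure of {RoomNo, Semester} is {Building, Dept, RoomNo, Semester, StudentID}, the whole schema; {RoomNo, Semester} is a candidate key.
Closure of {RoomNo, StudentID} is {Building, Dept, RoomNo, Semester, StudentID}, the whole schema; {RoomNo, StudentID} is a candidate key.
These are minimal and exhaustive — every other superkey contains one of them.

{RoomNo, Semester}, {RoomNo, StudentID}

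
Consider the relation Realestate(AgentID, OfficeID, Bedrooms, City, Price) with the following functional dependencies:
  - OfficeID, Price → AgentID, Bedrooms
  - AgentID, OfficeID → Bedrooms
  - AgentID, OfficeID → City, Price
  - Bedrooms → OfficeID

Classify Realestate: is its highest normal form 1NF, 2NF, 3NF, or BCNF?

Candidate keys: {AgentID, Bedrooms}, {AgentID, OfficeID}, {Bedrooms, Price}, {OfficeID, Price}. Prime attributes: {AgentID, Bedrooms, OfficeID, Price}.
Bedrooms → OfficeID breaks BCNF: {Bedrooms}⁺ = {Bedrooms, OfficeID}, so {Bedrooms} is not a superkey.
Since {OfficeID} ⊆ prime attributes and every other non-superkey FD also has a prime right side, the schema is in 3NF.

3NF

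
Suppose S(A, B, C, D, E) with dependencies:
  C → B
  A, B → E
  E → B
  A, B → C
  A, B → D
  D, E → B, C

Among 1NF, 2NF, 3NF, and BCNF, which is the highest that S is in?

Candidate keys: {A, B}, {A, C}, {A, E}. Prime attributes: {A, B, C, E}.
C → B breaks BCNF: {C}⁺ = {B, C}, so {C} is not a superkey.
Its right-hand attributes {B} are all prime, as are those of every other non-superkey FD — the relation is in 3NF.

3NF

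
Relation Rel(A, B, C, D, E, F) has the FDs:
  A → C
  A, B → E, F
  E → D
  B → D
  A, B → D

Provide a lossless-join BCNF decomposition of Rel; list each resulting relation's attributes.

Candidate key of the original relation: {A, B}.
Within {A, B, C, D, E, F}: {A}⁺ ∩ {A, B, C, D, E, F} = {A, C}, not the whole set, so A → C violates BCNF; decompose into {A, C} and {A, B, D, E, F}.
{A, C} is in BCNF.
Within {A, B, D, E, F}: {E}⁺ ∩ {A, B, D, E, F} = {D, E}, not the whole set, so E → D violates BCNF; decompose into {D, E} and {A, B, E, F}.
{D, E} is in BCNF.
{A, B, E, F} is in BCNF.

{A, B, E, F}; {A, C}; {D, E}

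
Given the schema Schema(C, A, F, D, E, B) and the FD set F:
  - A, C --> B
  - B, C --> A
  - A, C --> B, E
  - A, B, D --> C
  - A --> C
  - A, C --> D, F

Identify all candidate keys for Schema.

{A}, {B, C}

{A}⁺ = {A, B, C, D, E, F}, which is every attribute, so {A} is a candidate key.
{B, C}⁺ = {A, B, C, D, E, F}, which is every attribute, so {B, C} is a candidate key.
These are minimal and exhaustive — every other superkey contains one of them.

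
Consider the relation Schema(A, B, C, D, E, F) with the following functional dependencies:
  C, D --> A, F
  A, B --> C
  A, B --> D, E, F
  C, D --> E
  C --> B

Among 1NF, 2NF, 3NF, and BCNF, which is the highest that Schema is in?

3NF

Candidate keys: {A, B}, {A, C}, {C, D}. Prime attributes: {A, B, C, D}.
C --> B: {C}⁺ = {B, C}, which is not all of the attributes, so the left side is not a superkey — BCNF is violated.
Its right-hand attributes {B} are all prime, as are those of every other non-superkey FD — the relation is in 3NF.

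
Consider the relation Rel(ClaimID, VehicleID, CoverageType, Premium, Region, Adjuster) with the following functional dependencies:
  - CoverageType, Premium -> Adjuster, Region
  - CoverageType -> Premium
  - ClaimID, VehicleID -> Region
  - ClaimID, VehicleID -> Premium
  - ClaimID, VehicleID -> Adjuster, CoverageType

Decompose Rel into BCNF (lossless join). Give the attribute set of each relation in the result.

Candidate key of the original relation: {ClaimID, VehicleID}.
Within {Adjuster, ClaimID, CoverageType, Premium, Region, VehicleID}: {CoverageType, Premium}⁺ ∩ {Adjuster, ClaimID, CoverageType, Premium, Region, VehicleID} = {Adjuster, CoverageType, Premium, Region}, not the whole set, so CoverageType, Premium -> Adjuster, Region violates BCNF; decompose into {Adjuster, CoverageType, Premium, Region} and {ClaimID, CoverageType, Premium, VehicleID}.
{Adjuster, CoverageType, Premium, Region} is in BCNF.
Within {ClaimID, CoverageType, Premium, VehicleID}: {CoverageType}⁺ ∩ {ClaimID, CoverageType, Premium, VehicleID} = {CoverageType, Premium}, not the whole set, so CoverageType -> Premium violates BCNF; decompose into {CoverageType, Premium} and {ClaimID, CoverageType, VehicleID}.
{CoverageType, Premium} is in BCNF.
{ClaimID, CoverageType, VehicleID} is in BCNF.

{Adjuster, CoverageType, Premium, Region}; {ClaimID, CoverageType, VehicleID}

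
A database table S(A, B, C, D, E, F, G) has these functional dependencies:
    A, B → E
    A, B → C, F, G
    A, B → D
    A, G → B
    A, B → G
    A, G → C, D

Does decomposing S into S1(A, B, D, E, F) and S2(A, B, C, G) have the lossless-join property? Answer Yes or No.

The shared attributes are {A, B} and {A, B}⁺ = {A, B, C, D, E, F, G}.
S1 is contained in that closure, so S1 ∩ S2 → S1 holds and the join is lossless.

Yes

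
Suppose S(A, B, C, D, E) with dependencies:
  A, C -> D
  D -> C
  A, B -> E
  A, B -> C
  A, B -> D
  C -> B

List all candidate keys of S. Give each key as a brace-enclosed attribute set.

{A, B}, {A, C}, {A, D}

{A} never appears on the right of any FD, so every key must include it.
Closure of {A, B} is {A, B, C, D, E}, the whole schema; {A, B} is a candidate key.
Closure of {A, C} is {A, B, C, D, E}, the whole schema; {A, C} is a candidate key.
Closure of {A, D} is {A, B, C, D, E}, the whole schema; {A, D} is a candidate key.
These are minimal and exhaustive — every other superkey contains one of them.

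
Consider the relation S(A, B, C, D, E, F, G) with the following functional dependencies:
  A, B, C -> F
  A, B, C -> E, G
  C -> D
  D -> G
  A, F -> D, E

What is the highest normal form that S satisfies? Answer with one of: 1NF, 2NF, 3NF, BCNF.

Candidate key: {A, B, C}. Prime attributes: {A, B, C}.
For C -> D we have {C}⁺ = {C, D, G}; {C} is not a superkey, so BCNF fails.
C -> D has non-prime {D} on the right and a non-superkey on the left, so 3NF fails.
Since {C} ⊂ {A, B, C} and {C}⁺ ⊇ {D, G} with {D, G} non-prime, there is a partial dependency; 2NF fails.

1NF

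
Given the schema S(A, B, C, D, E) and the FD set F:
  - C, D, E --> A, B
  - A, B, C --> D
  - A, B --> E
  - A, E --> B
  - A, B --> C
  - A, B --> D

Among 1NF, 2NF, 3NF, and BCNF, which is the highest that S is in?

Candidate keys: {A, B}, {A, E}, {C, D, E}. Prime attributes: {A, B, C, D, E}.
The left-hand side of every FD is a superkey, so BCNF is satisfied.

BCNF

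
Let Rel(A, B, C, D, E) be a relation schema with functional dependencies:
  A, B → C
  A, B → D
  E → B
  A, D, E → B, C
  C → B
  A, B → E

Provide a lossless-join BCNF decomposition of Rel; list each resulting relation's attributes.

Candidate keys of the original relation: {A, B}, {A, C}, {A, E}.
In {A, B, C, D, E}, {E} is not a superkey ({E}⁺ restricted to this set is {B, E}), so split on E → B into {B, E} and {A, C, D, E}.
{B, E} is in BCNF.
{A, C, D, E} is in BCNF.

{A, C, D, E}; {B, E}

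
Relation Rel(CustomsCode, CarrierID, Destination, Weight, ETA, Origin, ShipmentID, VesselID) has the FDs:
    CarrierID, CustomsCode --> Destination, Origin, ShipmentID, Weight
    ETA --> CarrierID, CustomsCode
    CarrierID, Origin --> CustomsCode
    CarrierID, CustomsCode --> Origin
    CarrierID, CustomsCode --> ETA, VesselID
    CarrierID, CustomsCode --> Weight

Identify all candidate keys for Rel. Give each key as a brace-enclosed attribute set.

{ETA}⁺ = {CarrierID, CustomsCode, Destination, ETA, Origin, ShipmentID, VesselID, Weight} — all of the relation — so {ETA} is a candidate key.
{CarrierID, CustomsCode}⁺ = {CarrierID, CustomsCode, Destination, ETA, Origin, ShipmentID, VesselID, Weight} — all of the relation — so {CarrierID, CustomsCode} is a candidate key.
{CarrierID, Origin}⁺ = {CarrierID, CustomsCode, Destination, ETA, Origin, ShipmentID, VesselID, Weight} — all of the relation — so {CarrierID, Origin} is a candidate key.
No proper subset of any of these is a key, and no other minimal superkey exists.

{CarrierID, CustomsCode}, {CarrierID, Origin}, {ETA}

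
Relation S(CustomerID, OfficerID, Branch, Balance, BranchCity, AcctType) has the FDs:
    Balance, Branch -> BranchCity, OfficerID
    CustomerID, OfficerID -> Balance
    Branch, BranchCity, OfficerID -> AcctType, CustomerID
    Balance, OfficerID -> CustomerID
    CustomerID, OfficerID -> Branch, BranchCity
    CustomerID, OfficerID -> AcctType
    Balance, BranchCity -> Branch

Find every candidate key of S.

Closure of {Balance, Branch} is {AcctType, Balance, Branch, BranchCity, CustomerID, OfficerID}, the whole schema; {Balance, Branch} is a candidate key.
Closure of {Balance, BranchCity} is {AcctType, Balance, Branch, BranchCity, CustomerID, OfficerID}, the whole schema; {Balance, BranchCity} is a candidate key.
Closure of {Balance, OfficerID} is {AcctType, Balance, Branch, BranchCity, CustomerID, OfficerID}, the whole schema; {Balance, OfficerID} is a candidate key.
Closure of {CustomerID, OfficerID} is {AcctType, Balance, Branch, BranchCity, CustomerID, OfficerID}, the whole schema; {CustomerID, OfficerID} is a candidate key.
Closure of {Branch, BranchCity, OfficerID} is {AcctType, Balance, Branch, BranchCity, CustomerID, OfficerID}, the whole schema; {Branch, BranchCity, OfficerID} is a candidate key.
These are minimal and exhaustive — every other superkey contains one of them.

{Balance, Branch}, {Balance, BranchCity}, {Balance, OfficerID}, {Branch, BranchCity, OfficerID}, {CustomerID, OfficerID}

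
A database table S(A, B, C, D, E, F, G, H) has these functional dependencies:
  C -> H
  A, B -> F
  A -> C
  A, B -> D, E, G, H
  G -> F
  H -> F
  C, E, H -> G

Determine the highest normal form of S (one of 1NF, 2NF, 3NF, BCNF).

1NF

Candidate key: {A, B}. Prime attributes: {A, B}.
C -> H breaks BCNF: {C}⁺ = {C, F, H}, so {C} is not a superkey.
C -> H has non-prime {H} on the right and a non-superkey on the left, so 3NF fails.
Since {A} ⊂ {A, B} and {A}⁺ ⊇ {C, F, H} with {C, F, H} non-prime, there is a partial dependency; 2NF fails.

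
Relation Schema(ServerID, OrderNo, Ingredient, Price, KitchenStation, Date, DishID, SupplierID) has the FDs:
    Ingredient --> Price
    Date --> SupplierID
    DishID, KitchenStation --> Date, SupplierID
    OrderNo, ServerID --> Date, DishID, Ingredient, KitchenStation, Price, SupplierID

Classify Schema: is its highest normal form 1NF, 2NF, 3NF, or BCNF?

Candidate key: {OrderNo, ServerID}. Prime attributes: {OrderNo, ServerID}.
For Ingredient --> Price we have {Ingredient}⁺ = {Ingredient, Price}; {Ingredient} is not a superkey, so BCNF fails.
Ingredient --> Price determines the non-prime attribute {Price} from a non-superkey — 3NF is violated.
No proper subset of a key has a non-prime attribute in its closure, so there is no partial dependency; 2NF holds.

2NF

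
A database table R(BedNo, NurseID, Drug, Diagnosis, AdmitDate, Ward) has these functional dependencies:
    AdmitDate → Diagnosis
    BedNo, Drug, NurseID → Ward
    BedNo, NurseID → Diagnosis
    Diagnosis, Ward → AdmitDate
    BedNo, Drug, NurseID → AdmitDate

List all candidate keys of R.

{BedNo, Drug, NurseID} never appear on the right of any FD, so every key must include all of them.
Closure of {BedNo, Drug, NurseID} is {AdmitDate, BedNo, Diagnosis, Drug, NurseID, Ward}, the whole schema; {BedNo, Drug, NurseID} is a candidate key.
No smaller or unrelated set reaches every attribute, so there are no other keys.

{BedNo, Drug, NurseID}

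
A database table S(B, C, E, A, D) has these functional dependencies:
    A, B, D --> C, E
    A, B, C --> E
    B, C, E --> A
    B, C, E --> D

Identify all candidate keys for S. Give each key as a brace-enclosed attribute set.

{A, B, C}, {A, B, D}, {B, C, E}

{B} never appears on the right of any FD, so every key must include it.
{A, B, C} is a candidate key since {A, B, C}⁺ = {A, B, C, D, E} covers every attribute.
{A, B, D} is a candidate key since {A, B, D}⁺ = {A, B, C, D, E} covers every attribute.
{B, C, E} is a candidate key since {B, C, E}⁺ = {A, B, C, D, E} covers every attribute.
No proper subset of any of these is a key, and no other minimal superkey exists.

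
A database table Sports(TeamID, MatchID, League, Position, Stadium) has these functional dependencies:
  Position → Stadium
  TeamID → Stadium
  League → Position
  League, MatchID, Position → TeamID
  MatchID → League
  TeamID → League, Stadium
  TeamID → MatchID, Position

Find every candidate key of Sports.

{MatchID}, {TeamID}

Closure of {MatchID} is {League, MatchID, Position, Stadium, TeamID}, the whole schema; {MatchID} is a candidate key.
Closure of {TeamID} is {League, MatchID, Position, Stadium, TeamID}, the whole schema; {TeamID} is a candidate key.
These are minimal and exhaustive — every other superkey contains one of them.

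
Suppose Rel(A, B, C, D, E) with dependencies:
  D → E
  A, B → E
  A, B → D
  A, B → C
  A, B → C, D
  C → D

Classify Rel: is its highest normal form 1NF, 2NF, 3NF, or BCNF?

Candidate key: {A, B}. Prime attributes: {A, B}.
D → E: {D}⁺ = {D, E}, which is not all of the attributes, so the left side is not a superkey — BCNF is violated.
Because {E} is non-prime and the left side of D → E is not a superkey, the relation is not in 3NF.
No non-prime attribute depends on a proper subset of any candidate key, so 2NF holds.

2NF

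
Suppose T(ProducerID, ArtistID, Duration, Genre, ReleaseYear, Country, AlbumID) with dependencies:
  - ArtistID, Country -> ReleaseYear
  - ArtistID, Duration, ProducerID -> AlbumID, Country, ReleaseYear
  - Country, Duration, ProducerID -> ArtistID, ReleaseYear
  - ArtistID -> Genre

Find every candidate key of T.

{ArtistID, Duration, ProducerID}, {Country, Duration, ProducerID}

Attributes never on any right-hand side: {Duration, ProducerID} — every candidate key must contain all of them.
{ArtistID, Duration, ProducerID}⁺ = {AlbumID, ArtistID, Country, Duration, Genre, ProducerID, ReleaseYear}, which is every attribute, so {ArtistID, Duration, ProducerID} is a candidate key.
{Country, Duration, ProducerID}⁺ = {AlbumID, ArtistID, Country, Duration, Genre, ProducerID, ReleaseYear}, which is every attribute, so {Country, Duration, ProducerID} is a candidate key.
Any other superkey properly contains one of these, so there are no further candidate keys.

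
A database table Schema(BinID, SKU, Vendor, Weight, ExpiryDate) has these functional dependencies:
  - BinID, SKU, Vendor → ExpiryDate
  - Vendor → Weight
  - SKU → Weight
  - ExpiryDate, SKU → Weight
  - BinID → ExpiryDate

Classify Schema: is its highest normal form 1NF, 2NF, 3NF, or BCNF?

Candidate key: {BinID, SKU, Vendor}. Prime attributes: {BinID, SKU, Vendor}.
Vendor → Weight breaks BCNF: {Vendor}⁺ = {Vendor, Weight}, so {Vendor} is not a superkey.
Vendor → Weight has non-prime {Weight} on the right and a non-superkey on the left, so 3NF fails.
Since {BinID} ⊂ {BinID, SKU, Vendor} and {BinID}⁺ ⊇ {ExpiryDate} with {ExpiryDate} non-prime, there is a partial dependency; 2NF fails.

1NF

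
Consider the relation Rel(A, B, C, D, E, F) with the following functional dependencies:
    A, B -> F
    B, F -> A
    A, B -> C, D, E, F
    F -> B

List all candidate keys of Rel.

{A, B}, {F}

{F}⁺ = {A, B, C, D, E, F} — all of the relation — so {F} is a candidate key.
{A, B}⁺ = {A, B, C, D, E, F} — all of the relation — so {A, B} is a candidate key.
No proper subset of any of these is a key, and no other minimal superkey exists.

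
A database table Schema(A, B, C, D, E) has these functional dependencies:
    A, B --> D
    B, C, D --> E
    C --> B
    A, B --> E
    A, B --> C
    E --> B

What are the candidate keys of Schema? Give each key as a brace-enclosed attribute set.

{A} never appears on the right of any FD, so every key must include it.
{A, B}⁺ = {A, B, C, D, E} — all of the relation — so {A, B} is a candidate key.
{A, C}⁺ = {A, B, C, D, E} — all of the relation — so {A, C} is a candidate key.
{A, E}⁺ = {A, B, C, D, E} — all of the relation — so {A, E} is a candidate key.
Any other superkey properly contains one of these, so there are no further candidate keys.

{A, B}, {A, C}, {A, E}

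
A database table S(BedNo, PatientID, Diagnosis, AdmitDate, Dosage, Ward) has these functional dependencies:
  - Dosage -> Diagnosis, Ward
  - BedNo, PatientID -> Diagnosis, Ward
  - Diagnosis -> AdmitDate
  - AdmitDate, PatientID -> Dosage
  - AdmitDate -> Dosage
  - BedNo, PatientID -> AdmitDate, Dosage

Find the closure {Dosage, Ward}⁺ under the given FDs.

{AdmitDate, Diagnosis, Dosage, Ward}

Start with {Dosage, Ward}.
Dosage -> Diagnosis, Ward applies; add {Diagnosis} → now {Diagnosis, Dosage, Ward}.
Diagnosis -> AdmitDate applies; add {AdmitDate} → now {AdmitDate, Diagnosis, Dosage, Ward}.
No further FD applies.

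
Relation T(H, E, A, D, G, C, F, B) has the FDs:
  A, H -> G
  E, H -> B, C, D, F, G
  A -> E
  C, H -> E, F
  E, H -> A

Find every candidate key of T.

{A, H}, {C, H}, {E, H}

No FD produces {H}, so it must be in every candidate key.
{A, H}⁺ = {A, B, C, D, E, F, G, H}, which is every attribute, so {A, H} is a candidate key.
{C, H}⁺ = {A, B, C, D, E, F, G, H}, which is every attribute, so {C, H} is a candidate key.
{E, H}⁺ = {A, B, C, D, E, F, G, H}, which is every attribute, so {E, H} is a candidate key.
No proper subset of any of these is a key, and no other minimal superkey exists.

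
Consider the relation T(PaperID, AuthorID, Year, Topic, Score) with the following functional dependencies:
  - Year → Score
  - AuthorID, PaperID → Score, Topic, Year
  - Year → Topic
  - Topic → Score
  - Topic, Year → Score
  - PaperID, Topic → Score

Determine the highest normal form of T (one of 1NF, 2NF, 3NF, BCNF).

2NF

Candidate key: {AuthorID, PaperID}. Prime attributes: {AuthorID, PaperID}.
Year → Score: {Year}⁺ = {Score, Topic, Year}, which is not all of the attributes, so the left side is not a superkey — BCNF is violated.
Year → Score determines the non-prime attribute {Score} from a non-superkey — 3NF is violated.
No proper subset of a key has a non-prime attribute in its closure, so there is no partial dependency; 2NF holds.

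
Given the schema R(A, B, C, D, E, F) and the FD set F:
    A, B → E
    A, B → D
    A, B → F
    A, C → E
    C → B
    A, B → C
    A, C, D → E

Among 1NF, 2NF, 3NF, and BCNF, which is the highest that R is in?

Candidate keys: {A, B}, {A, C}. Prime attributes: {A, B, C}.
C → B: {C}⁺ = {B, C}, which is not all of the attributes, so the left side is not a superkey — BCNF is violated.
But every attribute on its right side ({B}) is prime, and the same holds for every other non-superkey FD, so 3NF still holds.

3NF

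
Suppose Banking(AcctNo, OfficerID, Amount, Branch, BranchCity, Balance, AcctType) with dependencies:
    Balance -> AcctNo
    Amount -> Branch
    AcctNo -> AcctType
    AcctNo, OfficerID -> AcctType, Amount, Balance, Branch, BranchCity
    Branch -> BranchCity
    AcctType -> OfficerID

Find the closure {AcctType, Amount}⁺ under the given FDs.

{AcctType, Amount, Branch, BranchCity, OfficerID}

Start with {AcctType, Amount}.
Amount -> Branch applies; add {Branch} → now {AcctType, Amount, Branch}.
Branch -> BranchCity applies; add {BranchCity} → now {AcctType, Amount, Branch, BranchCity}.
AcctType -> OfficerID applies; add {OfficerID} → now {AcctType, Amount, Branch, BranchCity, OfficerID}.
No further FD applies.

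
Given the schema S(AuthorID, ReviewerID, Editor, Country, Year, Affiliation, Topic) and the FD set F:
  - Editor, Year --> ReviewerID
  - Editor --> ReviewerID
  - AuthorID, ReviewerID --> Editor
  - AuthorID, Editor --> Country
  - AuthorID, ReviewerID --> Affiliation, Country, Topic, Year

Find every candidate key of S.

{AuthorID} never appears on the right of any FD, so every key must include it.
Closure of {AuthorID, Editor} is {Affiliation, AuthorID, Country, Editor, ReviewerID, Topic, Year}, the whole schema; {AuthorID, Editor} is a candidate key.
Closure of {AuthorID, ReviewerID} is {Affiliation, AuthorID, Country, Editor, ReviewerID, Topic, Year}, the whole schema; {AuthorID, ReviewerID} is a candidate key.
Any other superkey properly contains one of these, so there are no further candidate keys.

{AuthorID, Editor}, {AuthorID, ReviewerID}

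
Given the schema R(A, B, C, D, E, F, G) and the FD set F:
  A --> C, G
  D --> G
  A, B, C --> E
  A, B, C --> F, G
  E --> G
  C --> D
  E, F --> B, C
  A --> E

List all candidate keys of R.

No FD produces {A}, so it must be in every candidate key.
{A, B}⁺ = {A, B, C, D, E, F, G} — all of the relation — so {A, B} is a candidate key.
{A, F}⁺ = {A, B, C, D, E, F, G} — all of the relation — so {A, F} is a candidate key.
These are minimal and exhaustive — every other superkey contains one of them.

{A, B}, {A, F}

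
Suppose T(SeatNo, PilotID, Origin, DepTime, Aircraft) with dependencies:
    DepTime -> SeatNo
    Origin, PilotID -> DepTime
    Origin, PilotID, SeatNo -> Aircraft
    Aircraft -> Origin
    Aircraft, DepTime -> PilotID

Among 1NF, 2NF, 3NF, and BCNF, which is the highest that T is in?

1NF

Candidate keys: {Aircraft, DepTime}, {Aircraft, PilotID}, {Origin, PilotID}. Prime attributes: {Aircraft, DepTime, Origin, PilotID}.
DepTime -> SeatNo breaks BCNF: {DepTime}⁺ = {DepTime, SeatNo}, so {DepTime} is not a superkey.
Because {SeatNo} is non-prime and the left side of DepTime -> SeatNo is not a superkey, the relation is not in 3NF.
The proper key subset {DepTime} of {Aircraft, DepTime} determines non-prime {SeatNo}, so the relation is not even in 2NF.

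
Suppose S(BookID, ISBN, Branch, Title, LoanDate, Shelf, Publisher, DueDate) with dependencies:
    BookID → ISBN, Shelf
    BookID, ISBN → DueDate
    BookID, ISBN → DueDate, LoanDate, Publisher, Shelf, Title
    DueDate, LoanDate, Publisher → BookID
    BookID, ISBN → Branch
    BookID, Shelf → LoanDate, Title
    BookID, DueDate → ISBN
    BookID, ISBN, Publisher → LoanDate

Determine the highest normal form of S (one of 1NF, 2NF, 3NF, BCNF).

BCNF

Candidate keys: {BookID}, {DueDate, LoanDate, Publisher}. Prime attributes: {BookID, DueDate, LoanDate, Publisher}.
The left-hand side of every FD is a superkey, so BCNF is satisfied.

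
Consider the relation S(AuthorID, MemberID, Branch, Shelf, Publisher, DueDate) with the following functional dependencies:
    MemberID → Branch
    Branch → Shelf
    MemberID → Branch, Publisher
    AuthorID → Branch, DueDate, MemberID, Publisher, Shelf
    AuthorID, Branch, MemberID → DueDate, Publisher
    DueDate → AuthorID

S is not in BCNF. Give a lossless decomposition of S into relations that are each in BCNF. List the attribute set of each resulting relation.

Candidate keys of the original relation: {AuthorID}, {DueDate}.
{AuthorID, Branch, DueDate, MemberID, Publisher, Shelf}: {MemberID} determines {Branch, MemberID, Publisher, Shelf} here but is not a superkey — split on MemberID → Branch, Publisher, Shelf, giving {Branch, MemberID, Publisher, Shelf} and {AuthorID, DueDate, MemberID}.
{Branch, MemberID, Publisher, Shelf}: {Branch} determines {Branch, Shelf} here but is not a superkey — split on Branch → Shelf, giving {Branch, Shelf} and {Branch, MemberID, Publisher}.
{Branch, Shelf}: every determinant is a superkey — BCNF.
{Branch, MemberID, Publisher}: every determinant is a superkey — BCNF.
{AuthorID, DueDate, MemberID}: every determinant is a superkey — BCNF.

{AuthorID, DueDate, MemberID}; {Branch, MemberID, Publisher}; {Branch, Shelf}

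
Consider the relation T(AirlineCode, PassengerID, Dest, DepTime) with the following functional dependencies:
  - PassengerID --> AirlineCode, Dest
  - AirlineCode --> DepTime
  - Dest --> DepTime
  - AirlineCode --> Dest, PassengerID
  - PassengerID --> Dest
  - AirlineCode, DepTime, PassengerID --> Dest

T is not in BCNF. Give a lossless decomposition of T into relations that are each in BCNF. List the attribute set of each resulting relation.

{AirlineCode, Dest, PassengerID}; {DepTime, Dest}

Candidate keys of the original relation: {AirlineCode}, {PassengerID}.
{AirlineCode, DepTime, Dest, PassengerID}: {Dest} determines {DepTime, Dest} here but is not a superkey — split on Dest --> DepTime, giving {DepTime, Dest} and {AirlineCode, Dest, PassengerID}.
{DepTime, Dest}: every determinant is a superkey — BCNF.
{AirlineCode, Dest, PassengerID}: every determinant is a superkey — BCNF.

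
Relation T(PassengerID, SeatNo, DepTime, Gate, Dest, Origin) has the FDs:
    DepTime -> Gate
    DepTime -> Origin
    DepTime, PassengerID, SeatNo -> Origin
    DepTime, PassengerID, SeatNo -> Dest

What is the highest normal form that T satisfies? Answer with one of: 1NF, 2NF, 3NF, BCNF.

1NF

Candidate key: {DepTime, PassengerID, SeatNo}. Prime attributes: {DepTime, PassengerID, SeatNo}.
DepTime -> Gate: {DepTime}⁺ = {DepTime, Gate, Origin}, which is not all of the attributes, so the left side is not a superkey — BCNF is violated.
DepTime -> Gate has non-prime {Gate} on the right and a non-superkey on the left, so 3NF fails.
The proper key subset {DepTime} of {DepTime, PassengerID, SeatNo} determines non-prime {Gate, Origin}, so the relation is not even in 2NF.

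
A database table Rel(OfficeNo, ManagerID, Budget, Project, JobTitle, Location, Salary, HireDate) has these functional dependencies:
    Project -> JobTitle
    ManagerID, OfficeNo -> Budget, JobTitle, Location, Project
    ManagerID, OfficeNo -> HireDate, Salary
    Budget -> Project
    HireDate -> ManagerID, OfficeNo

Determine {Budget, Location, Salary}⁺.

{Budget, JobTitle, Location, Project, Salary}

Start with {Budget, Location, Salary}.
Budget -> Project applies; add {Project} → now {Budget, Location, Project, Salary}.
Project -> JobTitle applies; add {JobTitle} → now {Budget, JobTitle, Location, Project, Salary}.
No further FD applies.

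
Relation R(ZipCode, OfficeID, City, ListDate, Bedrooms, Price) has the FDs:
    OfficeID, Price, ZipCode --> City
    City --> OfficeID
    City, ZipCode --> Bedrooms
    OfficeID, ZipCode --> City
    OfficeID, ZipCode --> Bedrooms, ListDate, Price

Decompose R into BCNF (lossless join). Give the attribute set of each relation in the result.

Candidate keys of the original relation: {City, ZipCode}, {OfficeID, ZipCode}.
Within {Bedrooms, City, ListDate, OfficeID, Price, ZipCode}: {City}⁺ ∩ {Bedrooms, City, ListDate, OfficeID, Price, ZipCode} = {City, OfficeID}, not the whole set, so City --> OfficeID violates BCNF; decompose into {City, OfficeID} and {Bedrooms, City, ListDate, Price, ZipCode}.
{City, OfficeID}: every determinant is a superkey — BCNF.
{Bedrooms, City, ListDate, Price, ZipCode}: every determinant is a superkey — BCNF.

{Bedrooms, City, ListDate, Price, ZipCode}; {City, OfficeID}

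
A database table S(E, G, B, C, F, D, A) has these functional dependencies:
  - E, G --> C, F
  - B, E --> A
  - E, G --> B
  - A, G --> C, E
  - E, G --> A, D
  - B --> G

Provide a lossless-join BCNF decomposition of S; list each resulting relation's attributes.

{A, B, C, D, E, F}; {B, G}

Candidate keys of the original relation: {A, B}, {A, G}, {B, E}, {E, G}.
Within {A, B, C, D, E, F, G}: {B}⁺ ∩ {A, B, C, D, E, F, G} = {B, G}, not the whole set, so B --> G violates BCNF; decompose into {B, G} and {A, B, C, D, E, F}.
{B, G} is in BCNF.
{A, B, C, D, E, F} is in BCNF.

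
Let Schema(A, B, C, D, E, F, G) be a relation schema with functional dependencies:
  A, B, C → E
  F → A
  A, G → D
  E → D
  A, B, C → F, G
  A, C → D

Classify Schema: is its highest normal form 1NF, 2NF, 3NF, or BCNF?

Candidate keys: {A, B, C}, {B, C, F}. Prime attributes: {A, B, C, F}.
F → A breaks BCNF: {F}⁺ = {A, F}, so {F} is not a superkey.
A, G → D determines the non-prime attribute {D} from a non-superkey — 3NF is violated.
Since {A, C} ⊂ {A, B, C} and {A, C}⁺ ⊇ {D} with {D} non-prime, there is a partial dependency; 2NF fails.

1NF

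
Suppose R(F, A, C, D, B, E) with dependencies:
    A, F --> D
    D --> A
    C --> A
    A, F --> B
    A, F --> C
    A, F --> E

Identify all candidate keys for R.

No FD produces {F}, so it must be in every candidate key.
{A, F}⁺ = {A, B, C, D, E, F} — all of the relation — so {A, F} is a candidate key.
{C, F}⁺ = {A, B, C, D, E, F} — all of the relation — so {C, F} is a candidate key.
{D, F}⁺ = {A, B, C, D, E, F} — all of the relation — so {D, F} is a candidate key.
Any other superkey properly contains one of these, so there are no further candidate keys.

{A, F}, {C, F}, {D, F}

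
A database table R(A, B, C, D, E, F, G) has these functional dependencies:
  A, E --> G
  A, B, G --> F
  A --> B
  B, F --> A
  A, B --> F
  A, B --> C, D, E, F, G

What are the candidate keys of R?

{A}⁺ = {A, B, C, D, E, F, G}, which is every attribute, so {A} is a candidate key.
{B, F}⁺ = {A, B, C, D, E, F, G}, which is every attribute, so {B, F} is a candidate key.
No proper subset of any of these is a key, and no other minimal superkey exists.

{A}, {B, F}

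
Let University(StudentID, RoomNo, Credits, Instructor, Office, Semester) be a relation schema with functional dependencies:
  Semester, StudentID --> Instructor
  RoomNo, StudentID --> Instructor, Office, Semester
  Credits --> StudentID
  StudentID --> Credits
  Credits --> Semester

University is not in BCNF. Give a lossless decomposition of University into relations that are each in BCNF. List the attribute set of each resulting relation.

{Credits, Instructor, Semester, StudentID}; {Office, RoomNo, StudentID}

Candidate keys of the original relation: {Credits, RoomNo}, {RoomNo, StudentID}.
In {Credits, Instructor, Office, RoomNo, Semester, StudentID}, {Semester, StudentID} is not a superkey ({Semester, StudentID}⁺ restricted to this set is {Credits, Instructor, Semester, StudentID}), so split on Semester, StudentID --> Credits, Instructor into {Credits, Instructor, Semester, StudentID} and {Office, RoomNo, Semester, StudentID}.
{Credits, Instructor, Semester, StudentID}: every determinant is a superkey — BCNF.
In {Office, RoomNo, Semester, StudentID}, {StudentID} is not a superkey ({StudentID}⁺ restricted to this set is {Semester, StudentID}), so split on StudentID --> Semester into {Semester, StudentID} and {Office, RoomNo, StudentID}.
{Semester, StudentID}: every determinant is a superkey — BCNF.
{Office, RoomNo, StudentID}: every determinant is a superkey — BCNF.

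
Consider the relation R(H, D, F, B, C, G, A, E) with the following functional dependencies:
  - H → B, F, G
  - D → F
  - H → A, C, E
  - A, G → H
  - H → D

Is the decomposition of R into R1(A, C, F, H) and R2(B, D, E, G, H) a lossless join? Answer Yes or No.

Yes

Common attributes: {H}; their closure is {A, B, C, D, E, F, G, H}.
R1 is contained in that closure, so R1 ∩ R2 → R1 holds and the join is lossless.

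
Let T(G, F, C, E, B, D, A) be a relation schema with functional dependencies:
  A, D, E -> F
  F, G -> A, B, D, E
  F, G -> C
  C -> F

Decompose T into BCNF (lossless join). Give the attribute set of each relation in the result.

Candidate keys of the original relation: {A, D, E, G}, {C, G}, {F, G}.
{A, B, C, D, E, F, G}: {A, D, E} determines {A, D, E, F} here but is not a superkey — split on A, D, E -> F, giving {A, D, E, F} and {A, B, C, D, E, G}.
{A, D, E, F}: every determinant is a superkey — BCNF.
{A, B, C, D, E, G}: every determinant is a superkey — BCNF.

{A, B, C, D, E, G}; {A, D, E, F}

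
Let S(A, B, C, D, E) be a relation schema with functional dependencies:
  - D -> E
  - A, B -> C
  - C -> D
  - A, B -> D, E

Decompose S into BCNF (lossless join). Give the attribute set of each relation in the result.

Candidate key of the original relation: {A, B}.
In {A, B, C, D, E}, {D} is not a superkey ({D}⁺ restricted to this set is {D, E}), so split on D -> E into {D, E} and {A, B, C, D}.
{D, E} is in BCNF.
In {A, B, C, D}, {C} is not a superkey ({C}⁺ restricted to this set is {C, D}), so split on C -> D into {C, D} and {A, B, C}.
{C, D} is in BCNF.
{A, B, C} is in BCNF.

{A, B, C}; {C, D}; {D, E}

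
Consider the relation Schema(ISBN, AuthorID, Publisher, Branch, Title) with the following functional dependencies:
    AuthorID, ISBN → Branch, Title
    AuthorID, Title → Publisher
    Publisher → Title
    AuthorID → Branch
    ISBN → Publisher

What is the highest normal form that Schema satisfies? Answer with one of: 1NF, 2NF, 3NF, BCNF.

1NF

Candidate key: {AuthorID, ISBN}. Prime attributes: {AuthorID, ISBN}.
AuthorID, Title → Publisher breaks BCNF: {AuthorID, Title}⁺ = {AuthorID, Branch, Publisher, Title}, so {AuthorID, Title} is not a superkey.
Because {Publisher} is non-prime and the left side of AuthorID, Title → Publisher is not a superkey, the relation is not in 3NF.
Since {AuthorID} ⊂ {AuthorID, ISBN} and {AuthorID}⁺ ⊇ {Branch} with {Branch} non-prime, there is a partial dependency; 2NF fails.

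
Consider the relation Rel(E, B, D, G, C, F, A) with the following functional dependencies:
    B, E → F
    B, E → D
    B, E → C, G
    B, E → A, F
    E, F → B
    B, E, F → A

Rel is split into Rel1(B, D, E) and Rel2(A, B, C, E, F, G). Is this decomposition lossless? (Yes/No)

Yes

The shared attributes are {B, E} and {B, E}⁺ = {A, B, C, D, E, F, G}.
Rel1 is contained in that closure, so Rel1 ∩ Rel2 → Rel1 holds and the join is lossless.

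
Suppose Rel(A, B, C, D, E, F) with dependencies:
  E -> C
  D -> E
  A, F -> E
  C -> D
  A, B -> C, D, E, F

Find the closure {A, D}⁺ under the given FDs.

Start with {A, D}.
D -> E applies; add {E} → now {A, D, E}.
E -> C applies; add {C} → now {A, C, D, E}.
No further FD applies.

{A, C, D, E}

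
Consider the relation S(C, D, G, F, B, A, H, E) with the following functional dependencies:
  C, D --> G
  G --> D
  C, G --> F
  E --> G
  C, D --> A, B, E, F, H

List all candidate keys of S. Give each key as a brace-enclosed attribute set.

{C, D}, {C, E}, {C, G}

{C} never appears on the right of any FD, so every key must include it.
{C, D}⁺ = {A, B, C, D, E, F, G, H}, which is every attribute, so {C, D} is a candidate key.
{C, E}⁺ = {A, B, C, D, E, F, G, H}, which is every attribute, so {C, E} is a candidate key.
{C, G}⁺ = {A, B, C, D, E, F, G, H}, which is every attribute, so {C, G} is a candidate key.
These are minimal and exhaustive — every other superkey contains one of them.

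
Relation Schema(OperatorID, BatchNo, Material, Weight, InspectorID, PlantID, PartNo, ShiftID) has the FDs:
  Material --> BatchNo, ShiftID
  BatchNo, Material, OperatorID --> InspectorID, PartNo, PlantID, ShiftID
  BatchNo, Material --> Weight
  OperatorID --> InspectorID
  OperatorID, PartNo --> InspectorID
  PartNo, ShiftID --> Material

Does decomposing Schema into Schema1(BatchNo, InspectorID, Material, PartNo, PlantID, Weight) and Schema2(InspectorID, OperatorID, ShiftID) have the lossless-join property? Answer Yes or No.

Schema1 ∩ Schema2 = {InspectorID}; its closure under F is {InspectorID}.
Neither Schema1 nor Schema2 is contained in that closure, so the decomposition is lossy.

No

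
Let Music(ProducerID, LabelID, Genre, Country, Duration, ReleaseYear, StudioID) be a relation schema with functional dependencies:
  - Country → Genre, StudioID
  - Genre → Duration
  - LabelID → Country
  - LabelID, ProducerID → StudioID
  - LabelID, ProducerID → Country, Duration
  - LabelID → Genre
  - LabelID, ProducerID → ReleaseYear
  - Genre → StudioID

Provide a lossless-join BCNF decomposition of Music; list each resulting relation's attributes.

Candidate key of the original relation: {LabelID, ProducerID}.
{Country, Duration, Genre, LabelID, ProducerID, ReleaseYear, StudioID}: {Country} determines {Country, Duration, Genre, StudioID} here but is not a superkey — split on Country → Duration, Genre, StudioID, giving {Country, Duration, Genre, StudioID} and {Country, LabelID, ProducerID, ReleaseYear}.
{Country, Duration, Genre, StudioID}: {Genre} determines {Duration, Genre, StudioID} here but is not a superkey — split on Genre → Duration, StudioID, giving {Duration, Genre, StudioID} and {Country, Genre}.
{Duration, Genre, StudioID} is in BCNF.
{Country, Genre} is in BCNF.
{Country, LabelID, ProducerID, ReleaseYear}: {LabelID} determines {Country, LabelID} here but is not a superkey — split on LabelID → Country, giving {Country, LabelID} and {LabelID, ProducerID, ReleaseYear}.
{Country, LabelID} is in BCNF.
{LabelID, ProducerID, ReleaseYear} is in BCNF.

{Country, Genre}; {Country, LabelID}; {Duration, Genre, StudioID}; {LabelID, ProducerID, ReleaseYear}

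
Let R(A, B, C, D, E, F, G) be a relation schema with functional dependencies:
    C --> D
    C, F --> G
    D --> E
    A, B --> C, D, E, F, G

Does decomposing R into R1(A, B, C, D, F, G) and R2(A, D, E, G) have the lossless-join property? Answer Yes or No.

The shared attributes are {A, D, G} and {A, D, G}⁺ = {A, D, E, G}.
This includes all of R2, so the common attributes are a superkey of R2 — the join is lossless.

Yes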